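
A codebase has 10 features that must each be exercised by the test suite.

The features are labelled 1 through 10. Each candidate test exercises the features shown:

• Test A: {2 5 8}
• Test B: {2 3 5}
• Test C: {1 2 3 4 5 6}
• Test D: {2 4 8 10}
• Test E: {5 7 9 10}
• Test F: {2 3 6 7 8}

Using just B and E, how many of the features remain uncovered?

4

Union of B, E = {2, 3, 5, 7, 9, 10}.
Not covered: 1, 4, 6, 8 — 4 features.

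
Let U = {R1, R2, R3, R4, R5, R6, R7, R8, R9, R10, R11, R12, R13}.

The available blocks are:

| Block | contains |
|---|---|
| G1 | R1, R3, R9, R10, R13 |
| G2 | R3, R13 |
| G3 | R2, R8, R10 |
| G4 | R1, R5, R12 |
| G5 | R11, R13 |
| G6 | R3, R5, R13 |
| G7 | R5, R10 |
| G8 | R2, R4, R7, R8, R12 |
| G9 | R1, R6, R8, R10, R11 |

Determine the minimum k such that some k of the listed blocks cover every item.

4

G1 and G7 and G8 and G9 together: G1 ∪ G7 ∪ G8 ∪ G9 = {R1, R2, R3, R4, R5, R6, R7, R8, R9, R10, R11, R12, R13} — every item is covered.
No 3 of the 9 blocks cover everything (all 84 combinations miss at least one item), so 4 is optimal.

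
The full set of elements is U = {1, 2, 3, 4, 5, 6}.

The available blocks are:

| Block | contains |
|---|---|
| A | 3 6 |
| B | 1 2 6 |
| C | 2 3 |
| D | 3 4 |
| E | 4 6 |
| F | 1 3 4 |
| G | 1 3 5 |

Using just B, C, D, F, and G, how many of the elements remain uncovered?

Union of B, C, D, F, G = {1, 2, 3, 4, 5, 6} — that's every element, so 0 are uncovered.

0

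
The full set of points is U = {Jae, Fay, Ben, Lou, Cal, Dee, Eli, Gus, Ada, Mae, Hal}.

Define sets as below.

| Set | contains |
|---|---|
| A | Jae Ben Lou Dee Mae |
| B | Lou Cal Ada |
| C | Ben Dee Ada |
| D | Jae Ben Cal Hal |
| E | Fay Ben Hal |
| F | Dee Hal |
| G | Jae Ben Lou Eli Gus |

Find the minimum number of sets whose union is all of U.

4

A and B and E and G together: A ∪ B ∪ E ∪ G = {Jae, Fay, Ben, Lou, Cal, Dee, Eli, Gus, Ada, Mae, Hal} — every point is covered.
Only G contains Eli, so G is forced; the remaining 6 points need at least 3 more sets (each remaining set adds at most 2) — so at least 4 sets are needed, and 4 is optimal.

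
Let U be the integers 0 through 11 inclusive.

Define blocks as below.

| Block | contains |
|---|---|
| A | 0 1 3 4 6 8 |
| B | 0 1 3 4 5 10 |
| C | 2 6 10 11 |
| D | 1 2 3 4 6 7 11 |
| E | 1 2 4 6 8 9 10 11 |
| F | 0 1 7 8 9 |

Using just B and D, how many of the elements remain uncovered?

Union of B, D = {0, 1, 2, 3, 4, 5, 6, 7, 10, 11}.
Not covered: 8, 9 — 2 elements.

2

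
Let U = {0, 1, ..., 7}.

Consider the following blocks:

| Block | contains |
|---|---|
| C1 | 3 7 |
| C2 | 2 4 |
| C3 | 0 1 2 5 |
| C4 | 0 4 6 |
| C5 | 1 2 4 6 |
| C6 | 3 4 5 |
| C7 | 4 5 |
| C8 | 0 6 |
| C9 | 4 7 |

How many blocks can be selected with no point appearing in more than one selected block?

C1, C2, C8 are pairwise disjoint (C1={3,7}; C2={2,4}; C8={0,6}).
Every remaining block overlaps one of these, and no 4 of the listed blocks are pairwise disjoint, so 3 is the maximum.

3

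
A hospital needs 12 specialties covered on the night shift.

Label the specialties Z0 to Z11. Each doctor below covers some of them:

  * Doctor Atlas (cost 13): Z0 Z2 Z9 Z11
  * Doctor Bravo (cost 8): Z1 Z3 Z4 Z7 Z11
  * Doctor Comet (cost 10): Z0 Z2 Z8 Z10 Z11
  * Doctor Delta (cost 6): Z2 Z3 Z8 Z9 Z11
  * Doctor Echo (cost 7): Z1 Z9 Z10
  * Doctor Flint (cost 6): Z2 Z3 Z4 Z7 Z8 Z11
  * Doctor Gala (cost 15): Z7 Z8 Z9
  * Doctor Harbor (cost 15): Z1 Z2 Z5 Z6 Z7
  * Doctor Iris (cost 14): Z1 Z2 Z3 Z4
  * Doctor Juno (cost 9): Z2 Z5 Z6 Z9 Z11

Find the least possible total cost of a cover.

27

Bravo, Comet, Juno together cover every specialty (Bravo ∪ Comet ∪ Juno = {Z0, Z1, Z2, Z3, Z4, Z5, Z6, Z7, Z8, Z9, Z10, Z11}); total cost 8 + 10 + 9 = 27.
The greedy pick Flint, Echo, Juno, Comet costs 32; no covering selection beats 27.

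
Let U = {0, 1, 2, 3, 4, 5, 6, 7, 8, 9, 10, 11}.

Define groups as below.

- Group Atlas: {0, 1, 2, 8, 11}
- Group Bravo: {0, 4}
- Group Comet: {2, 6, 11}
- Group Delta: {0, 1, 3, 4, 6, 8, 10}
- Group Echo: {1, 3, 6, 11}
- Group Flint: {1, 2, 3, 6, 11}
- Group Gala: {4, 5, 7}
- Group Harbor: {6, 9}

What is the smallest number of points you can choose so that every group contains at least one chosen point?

3

Take H = {0, 5, 6}. Each listed group contains at least one of these, so H is a hitting set of size 3.
The groups Atlas, Gala, Harbor are pairwise disjoint, so any hitting set needs a separate point for each — at least 3. Hence 3 is optimal.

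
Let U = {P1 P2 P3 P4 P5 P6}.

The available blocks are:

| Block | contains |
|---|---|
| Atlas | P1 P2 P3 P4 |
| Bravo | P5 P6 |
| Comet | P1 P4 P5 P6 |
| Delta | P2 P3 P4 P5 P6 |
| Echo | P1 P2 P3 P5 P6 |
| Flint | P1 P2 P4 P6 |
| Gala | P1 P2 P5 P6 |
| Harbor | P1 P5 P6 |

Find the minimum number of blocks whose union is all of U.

2

Delta and Harbor together: Delta ∪ Harbor = {P1, P2, P3, P4, P5, P6} — every item is covered.
No single block has all 6 items (the largest, Delta, has 5), so 2 is optimal.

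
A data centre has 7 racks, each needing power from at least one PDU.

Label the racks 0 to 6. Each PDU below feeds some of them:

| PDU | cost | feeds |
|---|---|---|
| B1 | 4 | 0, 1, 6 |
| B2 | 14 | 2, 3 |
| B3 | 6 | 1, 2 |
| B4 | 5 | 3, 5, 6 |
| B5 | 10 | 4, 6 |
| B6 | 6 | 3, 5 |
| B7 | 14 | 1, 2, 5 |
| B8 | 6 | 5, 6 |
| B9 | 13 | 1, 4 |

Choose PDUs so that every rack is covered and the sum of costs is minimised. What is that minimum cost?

25

B1, B3, B4, B5 together cover every rack (B1 ∪ B3 ∪ B4 ∪ B5 = {0, 1, 2, 3, 4, 5, 6}); total cost 4 + 6 + 5 + 10 = 25.
No covering selection has total cost below 25.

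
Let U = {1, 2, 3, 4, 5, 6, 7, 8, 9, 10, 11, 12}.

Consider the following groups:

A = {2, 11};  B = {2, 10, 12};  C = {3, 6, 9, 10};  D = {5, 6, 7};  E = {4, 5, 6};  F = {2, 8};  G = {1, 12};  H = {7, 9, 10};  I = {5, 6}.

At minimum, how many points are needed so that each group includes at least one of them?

4

The 4 points {1, 2, 5, 9} hit every group.
The groups A, E, G, H are pairwise disjoint, so any hitting set needs a separate point for each — at least 4. Hence 4 is optimal.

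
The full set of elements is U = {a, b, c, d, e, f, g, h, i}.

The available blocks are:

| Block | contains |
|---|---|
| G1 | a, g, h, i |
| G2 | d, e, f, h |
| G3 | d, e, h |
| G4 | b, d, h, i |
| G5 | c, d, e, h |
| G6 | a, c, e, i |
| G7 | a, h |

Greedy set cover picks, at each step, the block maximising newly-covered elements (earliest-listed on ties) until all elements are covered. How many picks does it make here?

4

Greedy: pick G1 (covers 4 new) → pick G2 (covers 3 new) → pick G4 (covers 1 new) → pick G5 (covers 1 new). Total picks: 4.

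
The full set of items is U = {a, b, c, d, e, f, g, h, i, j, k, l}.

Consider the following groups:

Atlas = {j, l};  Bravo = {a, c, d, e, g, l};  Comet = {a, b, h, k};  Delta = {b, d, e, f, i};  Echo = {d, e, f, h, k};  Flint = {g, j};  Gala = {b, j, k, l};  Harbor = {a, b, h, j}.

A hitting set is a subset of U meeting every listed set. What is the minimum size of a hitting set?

Take T = {d, h, j}. Each listed group contains at least one of these, so T is a hitting set of size 3.
No choice of 2 items meets every group, so 3 is the minimum.

3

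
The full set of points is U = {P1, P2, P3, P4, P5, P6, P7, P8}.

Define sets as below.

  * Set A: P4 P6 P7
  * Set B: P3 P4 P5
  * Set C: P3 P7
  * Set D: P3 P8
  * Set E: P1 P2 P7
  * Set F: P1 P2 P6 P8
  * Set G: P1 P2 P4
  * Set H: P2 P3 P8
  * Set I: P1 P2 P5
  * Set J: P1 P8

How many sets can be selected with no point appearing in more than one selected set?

3

A, D, I are pairwise disjoint (A={P4,P6,P7}; D={P3,P8}; I={P1,P2,P5}).
Every remaining set overlaps one of these, and no 4 of the listed sets are pairwise disjoint, so 3 is the maximum.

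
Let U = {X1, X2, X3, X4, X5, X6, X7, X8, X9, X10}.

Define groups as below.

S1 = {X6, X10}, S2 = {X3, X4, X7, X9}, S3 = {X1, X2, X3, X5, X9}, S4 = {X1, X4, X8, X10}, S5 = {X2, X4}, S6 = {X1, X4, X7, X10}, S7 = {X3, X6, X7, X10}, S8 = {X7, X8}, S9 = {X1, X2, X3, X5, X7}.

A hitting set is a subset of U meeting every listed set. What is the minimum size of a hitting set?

The 3 elements {X2, X7, X10} hit every group.
The groups S1, S5, S8 are pairwise disjoint, so any hitting set needs a separate element for each — at least 3. Hence 3 is optimal.

3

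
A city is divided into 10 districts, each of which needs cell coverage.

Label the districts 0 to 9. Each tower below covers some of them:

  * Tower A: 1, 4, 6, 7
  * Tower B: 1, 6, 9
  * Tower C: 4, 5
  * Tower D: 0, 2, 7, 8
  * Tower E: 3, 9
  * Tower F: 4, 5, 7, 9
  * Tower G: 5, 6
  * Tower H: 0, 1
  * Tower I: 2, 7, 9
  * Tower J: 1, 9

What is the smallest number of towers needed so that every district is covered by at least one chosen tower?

Take {A, C, D, E}. Their union is {0, 1, 2, 3, 4, 5, 6, 7, 8, 9}, which is all 10 districts.
No 3 of the 10 towers cover everything (all 120 combinations miss at least one district), so 4 is optimal.

4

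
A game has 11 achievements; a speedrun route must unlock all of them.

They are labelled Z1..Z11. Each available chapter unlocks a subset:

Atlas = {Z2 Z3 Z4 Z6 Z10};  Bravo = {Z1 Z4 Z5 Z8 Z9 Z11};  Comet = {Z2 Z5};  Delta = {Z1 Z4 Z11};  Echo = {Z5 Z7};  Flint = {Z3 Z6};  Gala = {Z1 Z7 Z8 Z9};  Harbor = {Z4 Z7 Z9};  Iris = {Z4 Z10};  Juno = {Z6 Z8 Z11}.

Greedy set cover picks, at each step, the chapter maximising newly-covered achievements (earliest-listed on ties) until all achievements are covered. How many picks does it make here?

Greedy: pick Bravo (covers 6 new) → pick Atlas (covers 4 new) → pick Echo (covers 1 new). Total picks: 3.

3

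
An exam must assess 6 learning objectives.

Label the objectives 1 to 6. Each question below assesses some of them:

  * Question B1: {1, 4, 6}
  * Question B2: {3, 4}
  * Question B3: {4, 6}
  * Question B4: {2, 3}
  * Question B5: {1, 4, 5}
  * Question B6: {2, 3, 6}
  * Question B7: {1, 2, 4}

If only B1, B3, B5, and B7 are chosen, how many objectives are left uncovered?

1

Union of B1, B3, B5, B7 = {1, 2, 4, 5, 6}.
Not covered: 3 — 1 objective.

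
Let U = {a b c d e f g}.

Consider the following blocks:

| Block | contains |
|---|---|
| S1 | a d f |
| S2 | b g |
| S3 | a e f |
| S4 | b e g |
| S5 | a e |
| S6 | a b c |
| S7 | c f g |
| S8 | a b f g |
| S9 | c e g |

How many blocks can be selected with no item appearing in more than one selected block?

2

S1, S4 are pairwise disjoint (S1={a,d,f}; S4={b,e,g}).
Every remaining block overlaps one of these, and no 3 of the listed blocks are pairwise disjoint, so 2 is the maximum.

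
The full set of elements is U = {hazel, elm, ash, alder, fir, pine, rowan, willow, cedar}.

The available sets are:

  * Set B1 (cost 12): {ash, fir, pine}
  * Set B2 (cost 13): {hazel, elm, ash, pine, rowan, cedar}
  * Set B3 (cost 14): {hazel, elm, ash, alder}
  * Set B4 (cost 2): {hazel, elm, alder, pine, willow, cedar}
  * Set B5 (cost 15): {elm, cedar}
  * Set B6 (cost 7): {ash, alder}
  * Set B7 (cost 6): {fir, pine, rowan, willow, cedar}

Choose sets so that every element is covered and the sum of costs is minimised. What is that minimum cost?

15

B4, B6, B7 together cover every element (B4 ∪ B6 ∪ B7 = {hazel, elm, ash, alder, fir, pine, rowan, willow, cedar}); total cost 2 + 7 + 6 = 15.
No covering selection has total cost below 15.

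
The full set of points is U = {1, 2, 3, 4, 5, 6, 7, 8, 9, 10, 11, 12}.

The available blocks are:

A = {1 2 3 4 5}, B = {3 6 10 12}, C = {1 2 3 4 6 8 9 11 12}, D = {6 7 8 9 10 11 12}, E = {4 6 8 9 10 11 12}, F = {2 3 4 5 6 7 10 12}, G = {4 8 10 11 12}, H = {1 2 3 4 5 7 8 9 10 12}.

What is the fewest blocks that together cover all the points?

2

Take {A, D}. Their union is {1, 2, 3, 4, 5, 6, 7, 8, 9, 10, 11, 12}, which is all 12 points.
No single block has all 12 points (the largest, H, has 10), so 2 is optimal.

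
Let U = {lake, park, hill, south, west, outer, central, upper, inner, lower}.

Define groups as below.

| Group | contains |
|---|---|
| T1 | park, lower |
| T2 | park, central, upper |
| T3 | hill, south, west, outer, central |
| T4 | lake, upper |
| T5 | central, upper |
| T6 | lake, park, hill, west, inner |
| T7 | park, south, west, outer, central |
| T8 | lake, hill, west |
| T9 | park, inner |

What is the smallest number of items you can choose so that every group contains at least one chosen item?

3

The 3 items {lake, park, central} hit every group.
The groups T1, T3, T4 are pairwise disjoint, so any hitting set needs a separate item for each — at least 3. Hence 3 is optimal.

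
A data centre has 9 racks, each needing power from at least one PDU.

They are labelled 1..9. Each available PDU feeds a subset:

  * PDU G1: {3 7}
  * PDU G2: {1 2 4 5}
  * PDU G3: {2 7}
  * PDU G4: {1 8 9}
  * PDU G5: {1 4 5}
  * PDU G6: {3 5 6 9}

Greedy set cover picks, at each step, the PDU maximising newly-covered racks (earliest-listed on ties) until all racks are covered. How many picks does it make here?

Greedy: pick G2 (covers 4 new) → pick G6 (covers 3 new) → pick G1 (covers 1 new) → pick G4 (covers 1 new). Total picks: 4.

4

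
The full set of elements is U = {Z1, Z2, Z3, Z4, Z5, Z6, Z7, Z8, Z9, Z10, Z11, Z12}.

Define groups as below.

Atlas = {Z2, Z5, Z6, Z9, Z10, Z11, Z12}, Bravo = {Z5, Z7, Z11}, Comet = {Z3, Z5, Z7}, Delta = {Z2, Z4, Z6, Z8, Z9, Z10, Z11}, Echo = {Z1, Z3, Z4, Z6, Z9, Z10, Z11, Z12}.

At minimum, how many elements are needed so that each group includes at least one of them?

2

H = {Z5, Z6} meets every group (each contains at least one member of H), and |H| = 2.
The groups Comet, Delta are pairwise disjoint, so any hitting set needs a separate element for each — at least 2. Hence 2 is optimal.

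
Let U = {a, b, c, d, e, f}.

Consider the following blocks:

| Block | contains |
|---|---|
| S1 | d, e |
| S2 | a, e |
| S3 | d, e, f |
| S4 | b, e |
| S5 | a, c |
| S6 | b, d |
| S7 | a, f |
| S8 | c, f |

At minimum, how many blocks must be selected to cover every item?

S3, S4, and S5 cover everything between them: the union {a, b, c, d, e, f} is all of U.
No 2 of the 8 blocks cover everything (all 28 combinations miss at least one item), so 3 is optimal.

3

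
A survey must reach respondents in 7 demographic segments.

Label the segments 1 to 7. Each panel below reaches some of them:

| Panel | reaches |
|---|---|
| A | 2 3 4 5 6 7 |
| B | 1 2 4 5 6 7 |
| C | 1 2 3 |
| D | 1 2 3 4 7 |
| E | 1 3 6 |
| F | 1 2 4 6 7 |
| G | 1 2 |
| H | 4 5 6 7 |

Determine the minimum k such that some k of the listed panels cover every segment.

2

Take {A, G}. Their union is {1, 2, 3, 4, 5, 6, 7}, which is all 7 segments.
No single panel has all 7 segments (the largest, A, has 6), so 2 is optimal.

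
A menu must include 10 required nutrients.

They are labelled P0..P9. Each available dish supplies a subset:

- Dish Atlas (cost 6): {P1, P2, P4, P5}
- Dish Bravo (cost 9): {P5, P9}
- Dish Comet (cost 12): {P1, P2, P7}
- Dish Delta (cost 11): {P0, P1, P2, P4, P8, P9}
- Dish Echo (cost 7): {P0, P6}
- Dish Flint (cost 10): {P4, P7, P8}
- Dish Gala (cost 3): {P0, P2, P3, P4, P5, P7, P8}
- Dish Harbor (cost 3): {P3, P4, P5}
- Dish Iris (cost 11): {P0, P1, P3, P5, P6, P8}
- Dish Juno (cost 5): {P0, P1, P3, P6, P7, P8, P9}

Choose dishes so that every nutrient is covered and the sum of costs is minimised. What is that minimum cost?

Gala, Juno together cover every nutrient (Gala ∪ Juno = {P0, P1, P2, P3, P4, P5, P6, P7, P8, P9}); total cost 3 + 5 = 8.
No covering selection has total cost below 8.

8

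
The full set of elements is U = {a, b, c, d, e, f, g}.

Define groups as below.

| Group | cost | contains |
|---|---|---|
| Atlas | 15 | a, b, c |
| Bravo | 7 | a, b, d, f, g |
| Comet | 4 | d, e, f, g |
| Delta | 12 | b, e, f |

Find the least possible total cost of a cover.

Atlas, Comet together cover every element (Atlas ∪ Comet = {a, b, c, d, e, f, g}); total cost 15 + 4 = 19.
The greedy pick Comet, Bravo, Atlas costs 26; no covering selection beats 19.

19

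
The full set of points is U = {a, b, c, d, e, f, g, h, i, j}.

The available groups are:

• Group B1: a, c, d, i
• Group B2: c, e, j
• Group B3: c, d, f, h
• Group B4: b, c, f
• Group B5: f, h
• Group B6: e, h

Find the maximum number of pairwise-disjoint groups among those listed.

2

B4, B6 are pairwise disjoint (B4={b,c,f}; B6={e,h}).
Every remaining group overlaps one of these, and no 3 of the listed groups are pairwise disjoint, so 2 is the maximum.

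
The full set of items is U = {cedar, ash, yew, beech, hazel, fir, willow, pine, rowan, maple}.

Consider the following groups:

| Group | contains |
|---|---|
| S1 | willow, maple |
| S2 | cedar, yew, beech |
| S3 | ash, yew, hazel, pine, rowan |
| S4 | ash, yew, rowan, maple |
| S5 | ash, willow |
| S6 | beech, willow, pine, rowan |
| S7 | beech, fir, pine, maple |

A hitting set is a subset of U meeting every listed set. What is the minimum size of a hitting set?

H = {beech, willow, rowan} meets every group (each contains at least one member of H), and |H| = 3.
No choice of 2 items meets every group, so 3 is the minimum.

3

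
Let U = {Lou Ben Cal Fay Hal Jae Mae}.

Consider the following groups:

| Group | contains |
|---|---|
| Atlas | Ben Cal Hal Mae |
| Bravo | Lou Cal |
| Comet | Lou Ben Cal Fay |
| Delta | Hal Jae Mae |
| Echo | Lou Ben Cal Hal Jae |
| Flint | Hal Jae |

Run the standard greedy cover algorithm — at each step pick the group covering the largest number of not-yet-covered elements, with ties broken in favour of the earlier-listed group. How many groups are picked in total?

3

Greedy: pick Echo (covers 5 new) → pick Atlas (covers 1 new) → pick Comet (covers 1 new). Total picks: 3.
(The true minimum cover uses only 2 groups, so greedy is not optimal here.)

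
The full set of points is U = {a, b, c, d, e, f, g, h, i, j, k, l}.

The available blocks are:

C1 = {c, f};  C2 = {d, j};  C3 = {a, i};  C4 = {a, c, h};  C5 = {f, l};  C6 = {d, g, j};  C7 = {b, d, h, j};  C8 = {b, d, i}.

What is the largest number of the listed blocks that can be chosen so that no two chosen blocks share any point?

C1, C2, C3 are pairwise disjoint (C1={c,f}; C2={d,j}; C3={a,i}).
Every remaining block overlaps one of these, and no 4 of the listed blocks are pairwise disjoint, so 3 is the maximum.

3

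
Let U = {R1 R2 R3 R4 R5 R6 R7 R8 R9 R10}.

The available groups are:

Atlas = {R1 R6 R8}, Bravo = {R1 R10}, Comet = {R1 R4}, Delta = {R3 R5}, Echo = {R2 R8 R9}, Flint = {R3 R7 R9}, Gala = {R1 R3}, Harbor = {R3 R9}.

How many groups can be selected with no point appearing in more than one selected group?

Comet, Delta, Echo are pairwise disjoint (Comet={R1,R4}; Delta={R3,R5}; Echo={R2,R8,R9}).
Every remaining group overlaps one of these, and no 4 of the listed groups are pairwise disjoint, so 3 is the maximum.

3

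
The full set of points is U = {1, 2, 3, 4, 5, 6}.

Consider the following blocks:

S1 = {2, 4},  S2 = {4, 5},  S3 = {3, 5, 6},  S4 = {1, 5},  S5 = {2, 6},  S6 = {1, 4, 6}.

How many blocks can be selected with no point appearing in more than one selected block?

S1, S4 are pairwise disjoint (S1={2,4}; S4={1,5}).
Every remaining block overlaps one of these, and no 3 of the listed blocks are pairwise disjoint, so 2 is the maximum.

2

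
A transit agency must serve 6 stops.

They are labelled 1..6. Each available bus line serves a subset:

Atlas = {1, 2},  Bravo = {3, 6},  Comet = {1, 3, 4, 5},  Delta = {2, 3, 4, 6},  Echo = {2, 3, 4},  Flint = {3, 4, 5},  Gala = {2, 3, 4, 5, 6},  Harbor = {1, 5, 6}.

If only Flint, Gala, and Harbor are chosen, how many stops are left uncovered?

Union of Flint, Gala, Harbor = {1, 2, 3, 4, 5, 6} — that's every stop, so 0 are uncovered.

0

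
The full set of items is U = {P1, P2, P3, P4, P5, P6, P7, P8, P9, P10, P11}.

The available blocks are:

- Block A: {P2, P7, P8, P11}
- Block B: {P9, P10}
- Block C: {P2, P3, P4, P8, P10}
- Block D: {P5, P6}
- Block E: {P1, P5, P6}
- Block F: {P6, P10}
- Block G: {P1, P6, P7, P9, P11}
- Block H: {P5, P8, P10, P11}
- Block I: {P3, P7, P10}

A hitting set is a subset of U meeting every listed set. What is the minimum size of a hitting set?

3

Take T = {P6, P7, P10}. Each listed block contains at least one of these, so T is a hitting set of size 3.
The blocks A, B, D are pairwise disjoint, so any hitting set needs a separate item for each — at least 3. Hence 3 is optimal.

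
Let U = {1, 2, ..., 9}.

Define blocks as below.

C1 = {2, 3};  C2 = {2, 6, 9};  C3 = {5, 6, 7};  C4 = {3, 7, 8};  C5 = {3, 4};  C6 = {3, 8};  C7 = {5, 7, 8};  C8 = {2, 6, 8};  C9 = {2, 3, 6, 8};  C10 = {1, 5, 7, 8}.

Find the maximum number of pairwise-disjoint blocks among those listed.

C2, C5, C10 are pairwise disjoint (C2={2,6,9}; C5={3,4}; C10={1,5,7,8}).
Every remaining block overlaps one of these, and no 4 of the listed blocks are pairwise disjoint, so 3 is the maximum.

3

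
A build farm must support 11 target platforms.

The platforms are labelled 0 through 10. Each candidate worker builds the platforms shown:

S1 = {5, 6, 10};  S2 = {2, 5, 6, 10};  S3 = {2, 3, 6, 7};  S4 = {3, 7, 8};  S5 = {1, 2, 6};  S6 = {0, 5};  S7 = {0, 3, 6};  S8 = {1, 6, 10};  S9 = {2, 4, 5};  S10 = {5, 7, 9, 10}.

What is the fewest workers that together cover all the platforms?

S4 and S6 and S8 and S9 and S10 together: S4 ∪ S6 ∪ S8 ∪ S9 ∪ S10 = {0, 1, 2, 3, 4, 5, 6, 7, 8, 9, 10} — every platform is covered.
No 4 of the 10 workers cover everything (all 210 combinations miss at least one platform), so 5 is optimal.

5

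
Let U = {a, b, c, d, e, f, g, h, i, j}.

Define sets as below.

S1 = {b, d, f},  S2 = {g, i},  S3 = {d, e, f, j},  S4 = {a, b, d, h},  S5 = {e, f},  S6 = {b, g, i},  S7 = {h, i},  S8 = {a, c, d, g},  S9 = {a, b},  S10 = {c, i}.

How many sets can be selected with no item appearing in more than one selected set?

3

S2, S3, S9 are pairwise disjoint (S2={g,i}; S3={d,e,f,j}; S9={a,b}).
Every remaining set overlaps one of these, and no 4 of the listed sets are pairwise disjoint, so 3 is the maximum.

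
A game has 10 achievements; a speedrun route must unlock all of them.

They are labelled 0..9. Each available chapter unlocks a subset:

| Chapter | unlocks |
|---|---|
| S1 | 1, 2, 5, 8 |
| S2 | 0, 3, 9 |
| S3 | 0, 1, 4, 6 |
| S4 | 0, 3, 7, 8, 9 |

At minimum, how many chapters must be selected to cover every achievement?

Take {S1, S3, S4}. Their union is {0, 1, 2, 3, 4, 5, 6, 7, 8, 9}, which is all 10 achievements.
Only S1 contains 2, so S1 is forced; the remaining 6 achievements need at least 2 more chapters (each remaining chapter adds at most 4) — so at least 3 chapters are needed, and 3 is optimal.

3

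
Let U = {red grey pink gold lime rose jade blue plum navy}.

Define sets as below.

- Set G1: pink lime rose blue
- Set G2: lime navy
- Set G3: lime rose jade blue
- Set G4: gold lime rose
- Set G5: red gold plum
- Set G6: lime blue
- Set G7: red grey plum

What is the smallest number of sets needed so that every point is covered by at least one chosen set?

Take {G1, G2, G3, G4, G7}. Their union is {red, grey, pink, gold, lime, rose, jade, blue, plum, navy}, which is all 10 points.
No 4 of the 7 sets cover everything (all 35 combinations miss at least one point), so 5 is optimal.

5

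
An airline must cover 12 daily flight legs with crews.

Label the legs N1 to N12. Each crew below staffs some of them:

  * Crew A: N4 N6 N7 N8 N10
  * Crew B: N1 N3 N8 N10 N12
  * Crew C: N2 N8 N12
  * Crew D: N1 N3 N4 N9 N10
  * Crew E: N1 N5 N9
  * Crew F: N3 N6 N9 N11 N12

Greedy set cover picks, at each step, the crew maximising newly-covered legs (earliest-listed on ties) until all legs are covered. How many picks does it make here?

Greedy: pick A (covers 5 new) → pick F (covers 4 new) → pick E (covers 2 new) → pick C (covers 1 new). Total picks: 4.

4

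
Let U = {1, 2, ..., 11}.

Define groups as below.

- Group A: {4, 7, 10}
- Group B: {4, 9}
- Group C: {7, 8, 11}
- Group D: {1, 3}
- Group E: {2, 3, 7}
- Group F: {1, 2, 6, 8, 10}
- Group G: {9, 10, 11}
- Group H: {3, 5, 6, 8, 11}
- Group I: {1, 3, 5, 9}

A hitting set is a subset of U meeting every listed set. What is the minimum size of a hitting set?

4

The 4 elements {3, 4, 7, 10} hit every group.
No choice of 3 elements meets every group, so 4 is the minimum.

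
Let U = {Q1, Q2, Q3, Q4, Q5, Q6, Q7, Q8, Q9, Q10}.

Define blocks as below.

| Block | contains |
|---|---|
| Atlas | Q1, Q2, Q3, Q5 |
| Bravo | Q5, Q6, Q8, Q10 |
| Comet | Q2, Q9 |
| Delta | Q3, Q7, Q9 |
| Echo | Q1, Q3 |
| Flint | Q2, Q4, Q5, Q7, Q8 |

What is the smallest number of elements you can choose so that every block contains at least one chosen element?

3

The 3 elements {Q2, Q3, Q10} hit every block.
The blocks Bravo, Comet, Echo are pairwise disjoint, so any hitting set needs a separate element for each — at least 3. Hence 3 is optimal.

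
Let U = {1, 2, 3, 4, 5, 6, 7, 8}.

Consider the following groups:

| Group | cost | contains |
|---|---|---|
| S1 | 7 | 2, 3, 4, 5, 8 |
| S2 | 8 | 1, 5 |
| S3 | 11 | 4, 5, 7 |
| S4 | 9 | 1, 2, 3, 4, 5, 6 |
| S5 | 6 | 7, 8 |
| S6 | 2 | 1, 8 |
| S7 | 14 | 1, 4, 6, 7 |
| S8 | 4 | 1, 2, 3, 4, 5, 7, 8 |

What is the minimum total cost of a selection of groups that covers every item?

S4, S8 together cover every item (S4 ∪ S8 = {1, 2, 3, 4, 5, 6, 7, 8}); total cost 9 + 4 = 13.
No covering selection has total cost below 13.

13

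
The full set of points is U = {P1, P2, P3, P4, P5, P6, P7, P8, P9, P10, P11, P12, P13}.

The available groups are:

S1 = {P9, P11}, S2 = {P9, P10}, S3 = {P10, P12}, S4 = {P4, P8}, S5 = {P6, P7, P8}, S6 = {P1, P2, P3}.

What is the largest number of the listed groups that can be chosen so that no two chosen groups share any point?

4

S1, S3, S4, S6 are pairwise disjoint (S1={P9,P11}; S3={P10,P12}; S4={P4,P8}; S6={P1,P2,P3}).
Every remaining group overlaps one of these, and no 5 of the listed groups are pairwise disjoint, so 4 is the maximum.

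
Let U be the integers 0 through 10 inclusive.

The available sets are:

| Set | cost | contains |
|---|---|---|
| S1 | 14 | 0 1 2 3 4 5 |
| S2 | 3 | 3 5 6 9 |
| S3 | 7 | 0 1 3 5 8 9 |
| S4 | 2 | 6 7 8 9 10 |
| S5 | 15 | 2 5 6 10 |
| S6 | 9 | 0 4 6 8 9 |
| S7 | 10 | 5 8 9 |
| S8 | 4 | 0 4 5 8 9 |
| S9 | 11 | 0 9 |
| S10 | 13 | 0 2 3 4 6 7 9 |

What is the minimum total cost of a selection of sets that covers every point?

16

S1, S4 together cover every point (S1 ∪ S4 = {0, 1, 2, 3, 4, 5, 6, 7, 8, 9, 10}); total cost 14 + 2 = 16.
The greedy pick S4, S8, S2, S1 costs 23; no covering selection beats 16.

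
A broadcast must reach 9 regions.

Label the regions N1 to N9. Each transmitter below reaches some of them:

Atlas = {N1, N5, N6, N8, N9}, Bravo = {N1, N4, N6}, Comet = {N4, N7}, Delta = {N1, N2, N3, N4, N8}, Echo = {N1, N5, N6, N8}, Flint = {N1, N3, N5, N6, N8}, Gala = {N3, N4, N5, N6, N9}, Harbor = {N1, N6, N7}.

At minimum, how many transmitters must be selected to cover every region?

3

Atlas and Delta and Harbor together: Atlas ∪ Delta ∪ Harbor = {N1, N2, N3, N4, N5, N6, N7, N8, N9} — every region is covered.
Only Delta contains N2, so Delta is forced; the remaining 4 regions need at least 2 more transmitters (each remaining transmitter adds at most 3) — so at least 3 transmitters are needed, and 3 is optimal.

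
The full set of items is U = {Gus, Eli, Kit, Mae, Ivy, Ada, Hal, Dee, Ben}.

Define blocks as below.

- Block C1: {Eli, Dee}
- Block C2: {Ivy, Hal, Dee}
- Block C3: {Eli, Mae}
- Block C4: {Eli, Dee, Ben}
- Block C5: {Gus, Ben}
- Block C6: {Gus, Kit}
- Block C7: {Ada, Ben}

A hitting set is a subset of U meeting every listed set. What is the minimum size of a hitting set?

Take H = {Gus, Eli, Hal, Ben}. Each listed block contains at least one of these, so H is a hitting set of size 4.
The blocks C2, C3, C6, C7 are pairwise disjoint, so any hitting set needs a separate item for each — at least 4. Hence 4 is optimal.

4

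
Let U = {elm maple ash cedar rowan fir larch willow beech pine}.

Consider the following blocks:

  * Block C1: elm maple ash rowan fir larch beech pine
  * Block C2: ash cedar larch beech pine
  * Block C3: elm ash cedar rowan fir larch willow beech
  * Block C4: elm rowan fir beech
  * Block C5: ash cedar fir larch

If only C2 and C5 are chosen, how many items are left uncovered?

4

Union of C2, C5 = {ash, cedar, fir, larch, beech, pine}.
Not covered: elm, maple, rowan, willow — 4 items.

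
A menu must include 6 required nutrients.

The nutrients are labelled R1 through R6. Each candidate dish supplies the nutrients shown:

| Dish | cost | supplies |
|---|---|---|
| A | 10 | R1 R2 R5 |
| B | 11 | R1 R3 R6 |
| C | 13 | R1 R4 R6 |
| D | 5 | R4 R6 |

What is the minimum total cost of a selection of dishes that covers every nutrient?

A, B, D together cover every nutrient (A ∪ B ∪ D = {R1, R2, R3, R4, R5, R6}); total cost 10 + 11 + 5 = 26.
No covering selection has total cost below 26.

26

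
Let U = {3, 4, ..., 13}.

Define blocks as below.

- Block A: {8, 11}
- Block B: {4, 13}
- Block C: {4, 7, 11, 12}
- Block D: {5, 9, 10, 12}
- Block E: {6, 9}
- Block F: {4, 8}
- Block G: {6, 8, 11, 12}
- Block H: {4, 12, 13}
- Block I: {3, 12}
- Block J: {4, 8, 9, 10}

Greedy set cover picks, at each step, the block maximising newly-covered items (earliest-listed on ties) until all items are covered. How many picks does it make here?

Greedy: pick C (covers 4 new) → pick D (covers 3 new) → pick G (covers 2 new) → pick B (covers 1 new) → pick I (covers 1 new). Total picks: 5.

5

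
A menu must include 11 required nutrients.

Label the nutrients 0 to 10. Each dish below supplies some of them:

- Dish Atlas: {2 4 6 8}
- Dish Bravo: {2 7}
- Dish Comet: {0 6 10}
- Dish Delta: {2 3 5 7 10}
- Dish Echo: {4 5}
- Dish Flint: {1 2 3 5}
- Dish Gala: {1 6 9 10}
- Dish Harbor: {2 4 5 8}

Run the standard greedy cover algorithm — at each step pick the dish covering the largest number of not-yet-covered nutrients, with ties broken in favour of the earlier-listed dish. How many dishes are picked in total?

Greedy: pick Delta (covers 5 new) → pick Atlas (covers 3 new) → pick Gala (covers 2 new) → pick Comet (covers 1 new). Total picks: 4.

4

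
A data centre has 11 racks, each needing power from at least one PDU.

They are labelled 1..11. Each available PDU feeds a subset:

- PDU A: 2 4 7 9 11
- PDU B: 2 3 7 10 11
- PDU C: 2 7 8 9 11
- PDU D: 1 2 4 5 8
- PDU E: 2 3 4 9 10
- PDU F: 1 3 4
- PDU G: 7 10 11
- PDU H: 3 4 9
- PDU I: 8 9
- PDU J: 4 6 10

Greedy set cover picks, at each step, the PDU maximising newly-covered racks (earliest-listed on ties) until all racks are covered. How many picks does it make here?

Greedy: pick A (covers 5 new) → pick D (covers 3 new) → pick B (covers 2 new) → pick J (covers 1 new). Total picks: 4.

4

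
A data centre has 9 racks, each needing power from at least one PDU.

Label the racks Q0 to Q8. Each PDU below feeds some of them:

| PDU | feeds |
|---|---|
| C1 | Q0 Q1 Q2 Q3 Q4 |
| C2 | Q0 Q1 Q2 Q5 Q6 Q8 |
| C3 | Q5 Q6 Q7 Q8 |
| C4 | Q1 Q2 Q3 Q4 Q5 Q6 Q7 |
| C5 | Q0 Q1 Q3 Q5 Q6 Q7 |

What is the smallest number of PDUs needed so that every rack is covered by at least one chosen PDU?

2

Take {C1, C3}. Their union is {Q0, Q1, Q2, Q3, Q4, Q5, Q6, Q7, Q8}, which is all 9 racks.
No single PDU has all 9 racks (the largest, C4, has 7), so 2 is optimal.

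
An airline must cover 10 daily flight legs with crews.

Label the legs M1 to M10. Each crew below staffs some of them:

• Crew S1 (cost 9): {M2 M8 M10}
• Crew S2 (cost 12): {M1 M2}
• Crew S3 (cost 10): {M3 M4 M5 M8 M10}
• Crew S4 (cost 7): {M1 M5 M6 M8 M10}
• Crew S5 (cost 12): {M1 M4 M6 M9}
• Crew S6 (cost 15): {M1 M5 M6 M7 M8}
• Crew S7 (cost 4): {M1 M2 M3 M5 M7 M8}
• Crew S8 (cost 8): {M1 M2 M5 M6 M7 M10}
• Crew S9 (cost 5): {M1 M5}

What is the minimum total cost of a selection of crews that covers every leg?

23

S4, S5, S7 together cover every leg (S4 ∪ S5 ∪ S7 = {M1, M2, M3, M4, M5, M6, M7, M8, M9, M10}); total cost 7 + 12 + 4 = 23.
No covering selection has total cost below 23.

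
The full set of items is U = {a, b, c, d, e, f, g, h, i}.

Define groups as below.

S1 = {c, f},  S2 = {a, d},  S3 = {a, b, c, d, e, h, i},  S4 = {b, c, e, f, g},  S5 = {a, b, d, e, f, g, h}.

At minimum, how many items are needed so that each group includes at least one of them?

The 2 items {d, f} hit every group.
The groups S2, S4 are pairwise disjoint, so any hitting set needs a separate item for each — at least 2. Hence 2 is optimal.

2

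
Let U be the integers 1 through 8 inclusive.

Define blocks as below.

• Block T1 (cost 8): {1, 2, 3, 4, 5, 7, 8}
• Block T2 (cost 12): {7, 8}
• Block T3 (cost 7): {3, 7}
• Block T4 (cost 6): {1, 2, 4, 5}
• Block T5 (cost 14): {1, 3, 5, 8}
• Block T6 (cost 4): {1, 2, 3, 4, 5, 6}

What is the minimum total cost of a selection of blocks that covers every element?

12

T1, T6 together cover every element (T1 ∪ T6 = {1, 2, 3, 4, 5, 6, 7, 8}); total cost 8 + 4 = 12.
No covering selection has total cost below 12.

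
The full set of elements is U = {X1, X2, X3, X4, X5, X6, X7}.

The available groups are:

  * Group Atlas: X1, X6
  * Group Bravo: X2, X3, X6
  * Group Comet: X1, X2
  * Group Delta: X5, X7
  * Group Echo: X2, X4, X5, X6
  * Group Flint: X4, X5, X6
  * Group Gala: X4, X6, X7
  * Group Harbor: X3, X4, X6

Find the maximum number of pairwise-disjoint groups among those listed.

3

Comet, Delta, Harbor are pairwise disjoint (Comet={X1,X2}; Delta={X5,X7}; Harbor={X3,X4,X6}).
Every remaining group overlaps one of these, and no 4 of the listed groups are pairwise disjoint, so 3 is the maximum.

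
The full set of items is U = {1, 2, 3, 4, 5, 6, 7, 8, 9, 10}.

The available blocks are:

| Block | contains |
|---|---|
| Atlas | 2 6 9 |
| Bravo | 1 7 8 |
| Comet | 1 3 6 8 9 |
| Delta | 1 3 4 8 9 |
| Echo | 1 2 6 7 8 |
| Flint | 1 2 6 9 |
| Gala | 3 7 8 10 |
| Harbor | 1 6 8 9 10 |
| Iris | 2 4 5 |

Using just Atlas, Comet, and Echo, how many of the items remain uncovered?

Union of Atlas, Comet, Echo = {1, 2, 3, 6, 7, 8, 9}.
Not covered: 4, 5, 10 — 3 items.

3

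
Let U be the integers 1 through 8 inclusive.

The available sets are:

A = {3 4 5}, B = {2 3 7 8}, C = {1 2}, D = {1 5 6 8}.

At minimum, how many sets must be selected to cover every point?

3

A and B and D together: A ∪ B ∪ D = {1, 2, 3, 4, 5, 6, 7, 8} — every point is covered.
Only A contains 4, so A is forced; the remaining 5 points need at least 2 more sets (each remaining set adds at most 3) — so at least 3 sets are needed, and 3 is optimal.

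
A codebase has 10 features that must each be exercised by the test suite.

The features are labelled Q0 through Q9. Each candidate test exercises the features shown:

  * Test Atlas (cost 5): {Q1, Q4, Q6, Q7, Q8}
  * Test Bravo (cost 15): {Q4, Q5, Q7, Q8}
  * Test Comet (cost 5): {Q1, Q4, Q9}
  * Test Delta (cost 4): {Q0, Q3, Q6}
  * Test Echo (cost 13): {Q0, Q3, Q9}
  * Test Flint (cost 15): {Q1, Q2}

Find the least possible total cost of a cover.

Bravo, Comet, Delta, Flint together cover every feature (Bravo ∪ Comet ∪ Delta ∪ Flint = {Q0, Q1, Q2, Q3, Q4, Q5, Q6, Q7, Q8, Q9}); total cost 15 + 5 + 4 + 15 = 39.
The greedy pick Atlas, Delta, Comet, Bravo, Flint costs 44; no covering selection beats 39.

39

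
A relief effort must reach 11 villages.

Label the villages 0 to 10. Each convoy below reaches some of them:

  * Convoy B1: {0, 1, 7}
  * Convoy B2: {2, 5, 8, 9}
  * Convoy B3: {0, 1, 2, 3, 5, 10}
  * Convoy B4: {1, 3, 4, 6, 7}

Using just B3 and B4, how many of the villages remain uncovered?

Union of B3, B4 = {0, 1, 2, 3, 4, 5, 6, 7, 10}.
Not covered: 8, 9 — 2 villages.

2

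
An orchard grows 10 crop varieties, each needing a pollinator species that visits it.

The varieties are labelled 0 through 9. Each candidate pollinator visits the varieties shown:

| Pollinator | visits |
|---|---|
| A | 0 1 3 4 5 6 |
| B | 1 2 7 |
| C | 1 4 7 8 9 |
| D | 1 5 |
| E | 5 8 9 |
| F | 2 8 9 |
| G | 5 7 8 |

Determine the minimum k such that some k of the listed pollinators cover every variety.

Take {A, B, C}. Their union is {0, 1, 2, 3, 4, 5, 6, 7, 8, 9}, which is all 10 varieties.
Only A contains 0, so A is forced; the remaining 4 varieties need at least 2 more pollinators (each remaining pollinator adds at most 3) — so at least 3 pollinators are needed, and 3 is optimal.

3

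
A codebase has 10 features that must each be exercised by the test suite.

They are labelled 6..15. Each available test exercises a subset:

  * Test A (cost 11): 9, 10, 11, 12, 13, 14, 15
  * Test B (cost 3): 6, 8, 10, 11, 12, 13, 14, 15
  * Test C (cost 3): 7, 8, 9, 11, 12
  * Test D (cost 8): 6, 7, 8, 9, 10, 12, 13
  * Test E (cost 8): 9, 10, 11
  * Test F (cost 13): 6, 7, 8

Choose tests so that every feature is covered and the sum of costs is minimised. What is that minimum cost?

6

B, C together cover every feature (B ∪ C = {6, 7, 8, 9, 10, 11, 12, 13, 14, 15}); total cost 3 + 3 = 6.
No covering selection has total cost below 6.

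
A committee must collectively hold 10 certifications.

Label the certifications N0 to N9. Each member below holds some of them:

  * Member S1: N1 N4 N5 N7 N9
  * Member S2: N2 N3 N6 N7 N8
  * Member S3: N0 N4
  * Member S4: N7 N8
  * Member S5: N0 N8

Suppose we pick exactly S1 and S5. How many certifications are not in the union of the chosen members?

3

Union of S1, S5 = {N0, N1, N4, N5, N7, N8, N9}.
Not covered: N2, N3, N6 — 3 certifications.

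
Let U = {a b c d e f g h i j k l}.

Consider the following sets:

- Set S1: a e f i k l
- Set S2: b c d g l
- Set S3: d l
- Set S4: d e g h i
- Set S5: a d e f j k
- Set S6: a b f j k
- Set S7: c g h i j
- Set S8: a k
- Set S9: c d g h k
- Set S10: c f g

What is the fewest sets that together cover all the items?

Take {S2, S4, S6}. Their union is {a, b, c, d, e, f, g, h, i, j, k, l}, which is all 12 items.
No 2 of the 10 sets cover everything (all 45 combinations miss at least one item), so 3 is optimal.

3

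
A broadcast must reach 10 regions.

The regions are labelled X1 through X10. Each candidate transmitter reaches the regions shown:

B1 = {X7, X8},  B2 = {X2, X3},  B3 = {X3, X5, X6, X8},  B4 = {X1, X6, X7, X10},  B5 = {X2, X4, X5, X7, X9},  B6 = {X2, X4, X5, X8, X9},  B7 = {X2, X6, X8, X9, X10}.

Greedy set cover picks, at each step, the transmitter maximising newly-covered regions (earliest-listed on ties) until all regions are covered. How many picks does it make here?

Greedy: pick B5 (covers 5 new) → pick B3 (covers 3 new) → pick B4 (covers 2 new). Total picks: 3.

3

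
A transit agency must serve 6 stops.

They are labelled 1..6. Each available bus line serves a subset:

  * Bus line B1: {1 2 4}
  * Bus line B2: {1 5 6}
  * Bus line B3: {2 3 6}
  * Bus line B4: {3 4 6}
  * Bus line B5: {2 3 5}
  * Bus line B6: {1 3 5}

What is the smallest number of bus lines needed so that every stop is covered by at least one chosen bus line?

3

Take {B3, B4, B6}. Their union is {1, 2, 3, 4, 5, 6}, which is all 6 stops.
No 2 of the 6 bus lines cover everything (all 15 combinations miss at least one stop), so 3 is optimal.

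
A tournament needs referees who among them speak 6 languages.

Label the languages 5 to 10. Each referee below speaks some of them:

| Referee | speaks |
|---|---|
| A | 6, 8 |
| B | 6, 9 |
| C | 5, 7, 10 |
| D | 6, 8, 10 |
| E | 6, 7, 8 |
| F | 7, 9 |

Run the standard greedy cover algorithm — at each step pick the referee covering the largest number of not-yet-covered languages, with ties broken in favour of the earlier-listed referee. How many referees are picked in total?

Greedy: pick C (covers 3 new) → pick A (covers 2 new) → pick B (covers 1 new). Total picks: 3.

3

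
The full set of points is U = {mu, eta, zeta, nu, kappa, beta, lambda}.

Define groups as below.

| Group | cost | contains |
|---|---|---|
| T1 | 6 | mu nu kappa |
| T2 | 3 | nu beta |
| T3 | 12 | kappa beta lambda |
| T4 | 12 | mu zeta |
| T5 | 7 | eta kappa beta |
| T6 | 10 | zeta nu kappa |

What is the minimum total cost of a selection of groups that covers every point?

34

T2, T3, T4, T5 together cover every point (T2 ∪ T3 ∪ T4 ∪ T5 = {mu, eta, zeta, nu, kappa, beta, lambda}); total cost 3 + 12 + 12 + 7 = 34.
The greedy pick T2, T1, T5, T6, T3 costs 38; no covering selection beats 34.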